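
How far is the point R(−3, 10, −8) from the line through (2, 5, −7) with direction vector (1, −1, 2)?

3√3

Direction vector d = (1, −1, 2).
AP = (−5, 5, −1); AP·d = -12, |AP|² = 51, |d|² = 6.
distance² = |AP|² − (AP·d)²/|d|² = 51 − 144/6 = 27, so the distance is 3√3.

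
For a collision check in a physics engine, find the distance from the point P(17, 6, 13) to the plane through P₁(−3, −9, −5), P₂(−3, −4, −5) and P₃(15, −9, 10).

P₁P₂ = (0, 5, 0) and P₁P₃ = (18, 0, 15), so a normal is n = P₁P₂ × P₁P₃ = (75, 0, −90).
Then n·(17, 6, 13) − 225 = −120.
|n| = √(5625 + 0 + 8100) = 15√61, so the distance is |-120|/(15√61) = 8/√61.

8/√61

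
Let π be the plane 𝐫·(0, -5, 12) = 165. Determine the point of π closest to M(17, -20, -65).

The perpendicular from M has direction n = (0, -5, 12): r = (17, -20, -65) + t(0, -5, 12).
Substitute into the plane: n·(M + tn) = 165 gives -680 + 169t = 165, so t = 5.
Foot = (17, -20, -65) + 5·(0, -5, 12) = (17, -45, -5).

(17, -45, -5)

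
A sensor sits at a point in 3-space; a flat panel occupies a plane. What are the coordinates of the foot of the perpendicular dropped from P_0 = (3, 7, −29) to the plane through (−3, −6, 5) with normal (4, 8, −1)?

The perpendicular from P_0 has direction n = (4, 8, −1): r = (3, 7, −29) + t(4, 8, −1).
Substitute into the plane: n·(P_0 + tn) = -65 gives 97 + 81t = -65, so t = -2.
Foot = (3, 7, −29) + (-2)·(4, 8, −1) = (−5, −9, −27).

(-5, -9, -27)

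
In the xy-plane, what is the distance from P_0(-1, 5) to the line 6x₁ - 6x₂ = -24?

√2

d = |6·(-1) + (-6)·5 − (-24)| / √(36 + 36) = |-12|/(6√2) = √2.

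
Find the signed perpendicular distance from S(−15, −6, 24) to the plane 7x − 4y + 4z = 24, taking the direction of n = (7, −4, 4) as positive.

-1

n·S − 24 = -9.
|n| = 9, so the signed distance is -9/9 = -1.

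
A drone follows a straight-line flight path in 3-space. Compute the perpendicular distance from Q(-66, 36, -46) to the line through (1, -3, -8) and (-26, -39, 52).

√6829

A direction vector is d = (-27, -36, 60).
AP = (-67, 39, -38); AP·d = -1875, |AP|² = 7454, |d|² = 5625.
distance² = |AP|² − (AP·d)²/|d|² = 7454 − 3515625/5625 = 6829, so the distance is √6829.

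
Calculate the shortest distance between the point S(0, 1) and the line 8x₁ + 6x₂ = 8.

The normal to the line is n = (8, 6) with |n| = 10.
|n·S − 8| = |6 − 8| = 2, so the distance is 2/10 = 1/5.

1/5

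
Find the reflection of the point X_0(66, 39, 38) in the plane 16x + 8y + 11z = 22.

(-62, -25, -50)

n = (16, 8, 11), |n|² = 441, n·X_0 − 22 = 1764, so t = 1764/441 = 4.
Foot F = X_0 − 4·n = (2, 7, −6); the reflection is 2F − X_0 = (−62, −25, −50).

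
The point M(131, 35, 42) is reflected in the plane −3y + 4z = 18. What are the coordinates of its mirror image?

(131, 229/5, 138/5)

With n = (0, −3, 4), the signed offset is (n·M − 18)/|n|² = 45/25 = 9/5.
M' = M − 2t·n = (131, 35, 42) − (18/5)·(0, −3, 4) = (131, 229/5, 138/5).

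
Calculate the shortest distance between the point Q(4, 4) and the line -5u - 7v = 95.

d = |(-5)·4 + (-7)·4 − 95| / √(25 + 49) = |-143|/√74 = 143/√74.

143√74/74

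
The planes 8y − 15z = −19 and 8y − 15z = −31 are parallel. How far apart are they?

Both planes have normal n = (0, 8, −15), |n| = 17. Any point on the first plane is at distance |(-31) − (-19)|/|n| = 12/17 from the second.

12/17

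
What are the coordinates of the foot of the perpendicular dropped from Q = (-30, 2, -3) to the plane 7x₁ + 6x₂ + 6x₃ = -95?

(-23, 8, 3)

n = (7, 6, 6), |n|² = 121, and n·Q − (-95) = -121.
t = -121/121 = -1, so the foot is Q − t·n = (-30, 2, -3) − (-1)·(7, 6, 6) = (-23, 8, 3).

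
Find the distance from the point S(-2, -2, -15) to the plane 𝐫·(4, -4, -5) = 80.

Normal vector n = (4, -4, -5), and n·(-2, -2, -15) - 80 = -5.
|n| = √(16 + 16 + 25) = √57, so the distance is |-5|/√57 = 5/√57.

5√57/57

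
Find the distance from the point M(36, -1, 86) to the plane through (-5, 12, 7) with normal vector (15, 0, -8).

The plane has equation n·(r − (-5, 12, 7)) = 0, i.e. n·r = -131.
d = |15·36 + (-8)·86 − (-131)| / √(225 + 0 + 64) = |-17| / 17 = 1.

1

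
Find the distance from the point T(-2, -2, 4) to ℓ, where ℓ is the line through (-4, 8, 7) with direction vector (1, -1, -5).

Direction vector d = (1, -1, -5).
AP = (2, -10, -3), and AP × d = (47, 7, 8).
|AP × d|² = 2322 and |d|² = 27, so the distance is √(2322/27) = √86.

√86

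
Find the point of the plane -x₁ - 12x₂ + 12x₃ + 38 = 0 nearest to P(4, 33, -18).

The perpendicular from P has direction n = (-1, -12, 12): r = (4, 33, -18) + t(-1, -12, 12).
Substitute into the plane: n·(P + tn) = -38 gives -616 + 289t = -38, so t = 2.
Foot = (4, 33, -18) + 2·(-1, -12, 12) = (2, 9, 6).

(2, 9, 6)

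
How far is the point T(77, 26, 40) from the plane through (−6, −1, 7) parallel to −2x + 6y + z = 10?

Parallel planes share the normal n = (−2, 6, 1); since (−6, −1, 7) lies on the plane, its equation is −2x + 6y + z = 13.
Then n·(77, 26, 40) − 13 = 29.
|n| = √(4 + 36 + 1) = √41, so the distance is |29|/√41 = 29√41/41.

29/√41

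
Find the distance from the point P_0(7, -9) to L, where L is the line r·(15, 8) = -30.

The normal to the line is n = (15, 8) with |n| = 17.
|n·P_0 − (-30)| = |33 − (-30)| = 63, so the distance is 63/17.

63/17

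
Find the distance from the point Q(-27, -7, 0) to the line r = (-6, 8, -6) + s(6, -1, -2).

Direction vector d = (6, -1, -2).
AP = (-21, -15, 6), and AP × d = (36, -6, 111).
|AP × d|² = 13653 and |d|² = 41, so the distance is √(13653/41) = √333 = 3√37.

3√37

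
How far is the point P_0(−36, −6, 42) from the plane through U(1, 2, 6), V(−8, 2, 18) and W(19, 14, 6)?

UV = (−9, 0, 12) and UW = (18, 12, 0), so a normal is n = UV × UW = (−144, 216, −108).
d = |(-144)·(-36) + 216·(-6) + (-108)·42 − (-360)| / √(20736 + 46656 + 11664) = |-288| / (36√61) = 8√61/61.

8/√61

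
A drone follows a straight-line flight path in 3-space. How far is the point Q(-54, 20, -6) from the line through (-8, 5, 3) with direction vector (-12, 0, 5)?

Direction vector d = (-12, 0, 5).
AP = (-46, 15, -9), and AP × d = (75, 338, 180).
|AP × d|² = 152269 and |d|² = 169, so the distance is √(152269/169) = √901.

√901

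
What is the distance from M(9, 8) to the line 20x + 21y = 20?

328/29

d = |20·9 + 21·8 − 20| / √(400 + 441) = |328|/29 = 328/29.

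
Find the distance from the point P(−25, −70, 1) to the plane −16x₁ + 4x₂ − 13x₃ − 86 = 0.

n = (−16, 4, −13); n·P − 86 = 21; |n| = 21; distance = 21/21 = 1.

1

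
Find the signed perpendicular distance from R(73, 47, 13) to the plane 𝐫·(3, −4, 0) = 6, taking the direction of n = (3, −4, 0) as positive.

n·R − 6 = 25.
|n| = 5, so the signed distance is 25/5 = 5.

5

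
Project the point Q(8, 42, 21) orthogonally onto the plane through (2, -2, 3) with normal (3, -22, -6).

(14, -2, 9)

The perpendicular from Q has direction n = (3, -22, -6): r = (8, 42, 21) + λ(3, -22, -6).
Substitute into the plane: n·(Q + λn) = 32 gives -1026 + 529λ = 32, so λ = 2.
Foot = (8, 42, 21) + 2·(3, -22, -6) = (14, -2, 9).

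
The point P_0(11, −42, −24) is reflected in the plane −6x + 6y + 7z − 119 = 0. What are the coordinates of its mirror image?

With n = (−6, 6, 7), the signed offset is (n·P_0 − 119)/|n|² = -605/121 = -5.
P_0' = P_0 − 2t·n = (11, −42, −24) − (-10)·(−6, 6, 7) = (−49, 18, 46).

(-49, 18, 46)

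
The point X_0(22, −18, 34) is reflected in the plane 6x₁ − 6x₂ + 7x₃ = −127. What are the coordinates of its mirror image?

(-38, 42, -36)

With n = (6, −6, 7), the signed offset is (n·X_0 − (-127))/|n|² = 605/121 = 5.
X_0' = X_0 − 2t·n = (22, −18, 34) − 10·(6, −6, 7) = (−38, 42, −36).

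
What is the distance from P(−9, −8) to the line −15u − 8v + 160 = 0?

The normal to the line is n = (−15, −8) with |n| = 17.
|n·P − (-160)| = |199 − (-160)| = 359, so the distance is 359/17.

359/17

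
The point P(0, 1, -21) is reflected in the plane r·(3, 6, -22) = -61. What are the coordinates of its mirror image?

(-6, -11, 23)

With n = (3, 6, -22), the signed offset is (n·P − (-61))/|n|² = 529/529 = 1.
P' = P − 2t·n = (0, 1, -21) − 2·(3, 6, -22) = (-6, -11, 23).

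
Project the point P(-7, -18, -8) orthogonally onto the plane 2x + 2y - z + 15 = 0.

(-1, -12, -11)

The perpendicular from P has direction n = (2, 2, -1): r = (-7, -18, -8) + t(2, 2, -1).
Substitute into the plane: n·(P + tn) = -15 gives -42 + 9t = -15, so t = 3.
Foot = (-7, -18, -8) + 3·(2, 2, -1) = (-1, -12, -11).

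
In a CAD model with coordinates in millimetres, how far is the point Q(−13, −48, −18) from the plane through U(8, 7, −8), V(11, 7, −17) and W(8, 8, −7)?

UV = (3, 0, −9) and UW = (0, 1, 1), so a normal is n = UV × UW = (9, −3, 3).
Then n·(−13, −48, −18) − 27 = −54.
|n| = √(81 + 9 + 9) = 3√11, so the distance is |-54|/(3√11) = 18√11/11.

18/√11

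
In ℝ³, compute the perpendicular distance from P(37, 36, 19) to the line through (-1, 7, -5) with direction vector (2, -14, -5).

Direction vector d = (2, -14, -5).
AP = (38, 29, 24); AP·d = -450, |AP|² = 2861, |d|² = 225.
distance² = |AP|² − (AP·d)²/|d|² = 2861 − 202500/225 = 1961, so the distance is √1961.

√1961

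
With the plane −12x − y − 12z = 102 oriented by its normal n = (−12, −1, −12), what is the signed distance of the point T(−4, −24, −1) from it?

n·T − 102 = -18.
|n| = 17, so the signed distance is -18/17.

-18/17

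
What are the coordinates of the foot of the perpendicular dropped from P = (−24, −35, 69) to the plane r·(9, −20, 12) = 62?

(-42, 5, 45)

n = (9, −20, 12), |n|² = 625, and n·P − 62 = 1250.
t = 1250/625 = 2, so the foot is P − t·n = (−24, −35, 69) − 2·(9, −20, 12) = (−42, 5, 45).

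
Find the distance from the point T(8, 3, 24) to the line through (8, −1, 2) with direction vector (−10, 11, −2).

Direction vector d = (−10, 11, −2).
AP = (0, 4, 22); AP·d = 0, |AP|² = 500, |d|² = 225.
distance² = |AP|² − (AP·d)²/|d|² = 500 − 0/225 = 500, so the distance is 10√5.

10√5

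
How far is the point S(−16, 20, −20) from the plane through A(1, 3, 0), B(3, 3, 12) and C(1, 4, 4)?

AB = (2, 0, 12) and AC = (0, 1, 4), so a normal is n = AB × AC = (−12, −8, 2).
n = (−12, −8, 2); n·P − (-36) = 28; |n| = 2√53; distance = 28/(2√53) = 14√53/53.

14/√53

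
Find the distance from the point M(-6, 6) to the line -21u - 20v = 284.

d = |(-21)·(-6) + (-20)·6 − 284| / √(441 + 400) = |-278|/29 = 278/29.

278/29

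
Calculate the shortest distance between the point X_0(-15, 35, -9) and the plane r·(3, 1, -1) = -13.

12√11/11

Normal vector n = (3, 1, -1), and n·(-15, 35, -9) - (-13) = 12.
|n| = √(9 + 1 + 1) = √11, so the distance is |12|/√11 = 12√11/11.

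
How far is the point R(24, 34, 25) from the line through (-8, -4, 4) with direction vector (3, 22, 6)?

Direction vector d = (3, 22, 6).
AP = (32, 38, 21), and AP × d = (-234, -129, 590).
|AP × d|² = 419497 and |d|² = 529, so the distance is √(419497/529) = √793.

√793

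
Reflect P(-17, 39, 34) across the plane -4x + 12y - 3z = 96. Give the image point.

(-1, -9, 46)

With n = (-4, 12, -3), the signed offset is (n·P − 96)/|n|² = 338/169 = 2.
P' = P − 2t·n = (-17, 39, 34) − 4·(-4, 12, -3) = (-1, -9, 46).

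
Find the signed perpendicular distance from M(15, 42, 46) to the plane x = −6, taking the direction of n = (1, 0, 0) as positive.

21

n·M − (-6) = 21.
|n| = 1, so the signed distance is 21/1 = 21.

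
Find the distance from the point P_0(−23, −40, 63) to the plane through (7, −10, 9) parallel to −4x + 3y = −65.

Parallel planes share the normal n = (−4, 3, 0); since (7, −10, 9) lies on the plane, its equation is −4x + 3y = -58.
d = |(-4)·(-23) + 3·(-40) − (-58)| / √(16 + 9 + 0) = |30| / 5 = 6.

6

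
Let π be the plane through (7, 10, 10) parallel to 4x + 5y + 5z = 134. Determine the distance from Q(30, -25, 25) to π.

4√66/33

Parallel planes share the normal n = (4, 5, 5); since (7, 10, 10) lies on the plane, its equation is 4x + 5y + 5z = 128.
Then n·(30, -25, 25) - 128 = -8.
|n| = √(16 + 25 + 25) = √66, so the distance is |-8|/√66 = 4√66/33.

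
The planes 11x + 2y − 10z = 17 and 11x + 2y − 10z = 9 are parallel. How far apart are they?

With common normal n = (11, 2, −10) (|n| = 15), the distance is |17 − 9|/|n| = 8/15.

8/15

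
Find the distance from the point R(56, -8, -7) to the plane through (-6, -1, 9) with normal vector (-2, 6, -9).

2

The plane has equation n·(r − (-6, -1, 9)) = 0, i.e. n·r = -75.
d = |(-2)·56 + 6·(-8) + (-9)·(-7) − (-75)| / √(4 + 36 + 81) = |-22| / 11 = 2.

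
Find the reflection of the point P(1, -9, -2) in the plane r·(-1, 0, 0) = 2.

With n = (-1, 0, 0), the signed offset is (n·P − 2)/|n|² = -3/1 = -3.
P' = P − 2t·n = (1, -9, -2) − (-6)·(-1, 0, 0) = (-5, -9, -2).

(-5, -9, -2)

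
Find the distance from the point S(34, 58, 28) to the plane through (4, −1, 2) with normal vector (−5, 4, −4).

18/√57

The plane has equation n·(r − (4, −1, 2)) = 0, i.e. n·r = -32.
d = |(-5)·34 + 4·58 + (-4)·28 − (-32)| / √(25 + 16 + 16) = |-18| / √57 = 6√57/19.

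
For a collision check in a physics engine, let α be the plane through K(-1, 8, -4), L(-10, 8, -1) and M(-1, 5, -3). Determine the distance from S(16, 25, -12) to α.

KL = (-9, 0, 3) and KM = (0, -3, 1), so a normal is n = KL × KM = (9, 9, 27).
Then n·(16, 25, -12) - (-45) = 90.
|n| = √(81 + 81 + 729) = 9√11, so the distance is |90|/(9√11) = 10/√11.

10/√11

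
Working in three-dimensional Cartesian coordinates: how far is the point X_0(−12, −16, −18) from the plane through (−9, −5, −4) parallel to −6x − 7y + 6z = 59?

1

Parallel planes share the normal n = (−6, −7, 6); since (−9, −5, −4) lies on the plane, its equation is −6x − 7y + 6z = 65.
Then n·(−12, −16, −18) − 65 = 11.
|n| = √(36 + 49 + 36) = 11, so the distance is |11|/11 = 1.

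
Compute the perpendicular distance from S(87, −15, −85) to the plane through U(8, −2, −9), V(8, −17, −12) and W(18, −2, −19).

UV = (0, −15, −3) and UW = (10, 0, −10), so a normal is n = UV × UW = (150, −30, 150).
Then n·(87, −15, −85) − (−90) = 840.
|n| = √(22500 + 900 + 22500) = 30√51, so the distance is |840|/(30√51) = 28√51/51.

28√51/51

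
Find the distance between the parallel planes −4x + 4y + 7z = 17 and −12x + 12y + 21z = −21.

Divide the second equation by 3 to match normals: −4x + 4y + 7z = -7.
Both planes have normal n = (−4, 4, 7), |n| = 9. Any point on the first plane is at distance |(-7) − 17|/|n| = 24/9 = 8/3 from the second.

8/3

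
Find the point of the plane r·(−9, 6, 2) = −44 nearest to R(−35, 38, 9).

n = (−9, 6, 2), |n|² = 121, and n·R − (-44) = 605.
t = 605/121 = 5, so the foot is R − t·n = (−35, 38, 9) − 5·(−9, 6, 2) = (10, 8, −1).

(10, 8, -1)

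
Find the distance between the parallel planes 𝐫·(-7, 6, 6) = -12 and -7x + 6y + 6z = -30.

18/11

With common normal n = (-7, 6, 6) (|n| = 11), the distance is |(-12) − (-30)|/|n| = 18/11.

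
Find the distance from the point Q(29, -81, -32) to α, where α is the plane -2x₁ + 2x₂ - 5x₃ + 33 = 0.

27/√33

d = |(-2)·29 + 2·(-81) + (-5)·(-32) − (-33)| / √(4 + 4 + 25) = |-27| / √33 = 27/√33.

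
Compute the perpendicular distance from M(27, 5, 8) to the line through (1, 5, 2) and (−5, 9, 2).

2√61

A direction vector is d = (−6, 4, 0).
AP = (26, 0, 6), and AP × d = (−24, −36, 104).
|AP × d|² = 12688 and |d|² = 52, so the distance is √(12688/52) = √244 = 2√61.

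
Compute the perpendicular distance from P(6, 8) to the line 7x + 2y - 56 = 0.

2√53/53

d = |7·6 + 2·8 − 56| / √(49 + 4) = |2|/√53 = 2√53/53.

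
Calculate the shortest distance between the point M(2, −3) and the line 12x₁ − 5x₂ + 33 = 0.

72/13

The normal to the line is n = (12, −5) with |n| = 13.
|n·M − (-33)| = |39 − (-33)| = 72, so the distance is 72/13.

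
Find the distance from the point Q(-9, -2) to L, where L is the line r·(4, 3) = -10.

The normal to the line is n = (4, 3) with |n| = 5.
|n·Q − (-10)| = |-42 − (-10)| = 32, so the distance is 32/5.

32/5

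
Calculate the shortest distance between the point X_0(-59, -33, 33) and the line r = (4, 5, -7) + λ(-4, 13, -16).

√5249

Direction vector d = (-4, 13, -16).
AP = (-63, -38, 40); AP·d = -882, |AP|² = 7013, |d|² = 441.
distance² = |AP|² − (AP·d)²/|d|² = 7013 − 777924/441 = 5249, so the distance is √5249.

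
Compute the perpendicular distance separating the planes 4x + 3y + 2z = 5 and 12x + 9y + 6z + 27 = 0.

14/√29

Divide the second equation by 3 to match normals: 4x + 3y + 2z = -9.
With common normal n = (4, 3, 2) (|n| = √29), the distance is |5 − (-9)|/|n| = 14/√29 = 14√29/29.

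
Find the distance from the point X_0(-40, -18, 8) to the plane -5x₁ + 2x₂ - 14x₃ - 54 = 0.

Normal vector n = (-5, 2, -14), and n·(-40, -18, 8) - 54 = -2.
|n| = √(25 + 4 + 196) = 15, so the distance is |-2|/15 = 2/15.

2/15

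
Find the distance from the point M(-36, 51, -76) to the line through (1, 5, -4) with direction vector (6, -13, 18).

Direction vector d = (6, -13, 18).
AP = (-37, 46, -72); AP·d = -2116, |AP|² = 8669, |d|² = 529.
distance² = |AP|² − (AP·d)²/|d|² = 8669 − 4477456/529 = 205, so the distance is √205.

√205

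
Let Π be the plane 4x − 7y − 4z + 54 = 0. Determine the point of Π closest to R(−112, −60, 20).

The perpendicular from R has direction n = (4, −7, −4): r = (−112, −60, 20) + λ(4, −7, −4).
Substitute into the plane: n·(R + λn) = -54 gives -108 + 81λ = -54, so λ = 2/3.
Foot = (−112, −60, 20) + (2/3)·(4, −7, −4) = (−328/3, −194/3, 52/3).

(-328/3, -194/3, 52/3)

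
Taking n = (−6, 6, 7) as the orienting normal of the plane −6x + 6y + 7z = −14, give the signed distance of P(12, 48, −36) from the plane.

-2

n·P − (-14) = -22.
|n| = 11, so the signed distance is -22/11 = -2.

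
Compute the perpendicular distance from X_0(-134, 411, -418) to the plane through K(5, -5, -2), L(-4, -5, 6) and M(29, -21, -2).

KL = (-9, 0, 8) and KM = (24, -16, 0), so a normal is n = KL × KM = (128, 192, 144).
n = (128, 192, 144); n·P − (-608) = 2176; |n| = 272; distance = 2176/272 = 8.

8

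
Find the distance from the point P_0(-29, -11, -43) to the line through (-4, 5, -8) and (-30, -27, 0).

3√185

A direction vector is d = (-26, -32, 8).
AP = (-25, -16, -35); AP·d = 882, |AP|² = 2106, |d|² = 1764.
distance² = |AP|² − (AP·d)²/|d|² = 2106 − 777924/1764 = 1665, so the distance is 3√185.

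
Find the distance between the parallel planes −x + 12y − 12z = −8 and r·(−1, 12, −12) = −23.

Both planes have normal n = (−1, 12, −12), |n| = 17. Any point on the first plane is at distance |(-23) − (-8)|/|n| = 15/17 from the second.

15/17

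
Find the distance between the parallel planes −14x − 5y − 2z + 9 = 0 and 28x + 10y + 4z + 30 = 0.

Divide the second equation by -2 to match normals: −14x − 5y − 2z = 15.
Both planes have normal n = (−14, −5, −2), |n| = 15. Any point on the first plane is at distance |15 − (-9)|/|n| = 24/15 = 8/5 from the second.

8/5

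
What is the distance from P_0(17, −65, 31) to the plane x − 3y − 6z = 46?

10√46/23

d = |1·17 + (-3)·(-65) + (-6)·31 − 46| / √(1 + 9 + 36) = |-20| / √46 = 20/√46.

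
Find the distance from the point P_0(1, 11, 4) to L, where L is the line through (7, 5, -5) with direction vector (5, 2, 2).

Direction vector d = (5, 2, 2).
AP = (-6, 6, 9), and AP × d = (-6, 57, -42).
|AP × d|² = 5049 and |d|² = 33, so the distance is √(5049/33) = √153 = 3√17.

3√17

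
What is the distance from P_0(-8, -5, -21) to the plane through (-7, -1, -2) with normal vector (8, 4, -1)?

The plane has equation n·(r − (-7, -1, -2)) = 0, i.e. n·r = -58.
Then n·(-8, -5, -21) - (-58) = -5.
|n| = √(64 + 16 + 1) = 9, so the distance is |-5|/9 = 5/9.

5/9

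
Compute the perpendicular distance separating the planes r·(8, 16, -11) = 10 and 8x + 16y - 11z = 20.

10/21

With common normal n = (8, 16, -11) (|n| = 21), the distance is |10 − 20|/|n| = 10/21.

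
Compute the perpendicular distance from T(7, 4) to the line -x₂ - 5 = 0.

d = |0·7 + (-1)·4 − 5| / √(0 + 1) = |-9|/1 = 9.

9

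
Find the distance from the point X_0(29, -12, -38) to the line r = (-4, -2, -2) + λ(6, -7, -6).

3√61

Direction vector d = (6, -7, -6).
AP = (33, -10, -36); AP·d = 484, |AP|² = 2485, |d|² = 121.
distance² = |AP|² − (AP·d)²/|d|² = 2485 − 234256/121 = 549, so the distance is 3√61.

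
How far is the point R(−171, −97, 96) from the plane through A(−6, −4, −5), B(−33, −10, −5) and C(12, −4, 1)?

9

AB = (−27, −6, 0) and AC = (18, 0, 6), so a normal is n = AB × AC = (−36, 162, 108).
d = |(-36)·(-171) + 162·(-97) + 108·96 − (-972)| / √(1296 + 26244 + 11664) = |1782| / 198 = 9.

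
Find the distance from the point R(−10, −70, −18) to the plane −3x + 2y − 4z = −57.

d = |(-3)·(-10) + 2·(-70) + (-4)·(-18) − (-57)| / √(9 + 4 + 16) = |19| / √29 = 19/√29.

19/√29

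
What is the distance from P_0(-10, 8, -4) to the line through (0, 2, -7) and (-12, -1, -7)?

A direction vector is d = (-12, -3, 0).
AP = (-10, 6, 3); AP·d = 102, |AP|² = 145, |d|² = 153.
distance² = |AP|² − (AP·d)²/|d|² = 145 − 10404/153 = 77, so the distance is √77.

√77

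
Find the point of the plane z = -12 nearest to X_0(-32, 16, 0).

(-32, 16, -12)

n = (0, 0, 1), |n|² = 1, and n·X_0 − (-12) = 12.
t = 12/1 = 12, so the foot is X_0 − t·n = (-32, 16, 0) − 12·(0, 0, 1) = (-32, 16, -12).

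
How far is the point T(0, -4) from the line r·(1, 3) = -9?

3√10/10

The normal to the line is n = (1, 3) with |n| = √10.
|n·T − (-9)| = |-12 − (-9)| = 3, so the distance is 3/√10.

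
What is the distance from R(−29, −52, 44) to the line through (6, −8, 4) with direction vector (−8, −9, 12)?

Direction vector d = (−8, −9, 12).
AP = (−35, −44, 40), and AP × d = (−168, 100, −37).
|AP × d|² = 39593 and |d|² = 289, so the distance is √(39593/289) = √137.

√137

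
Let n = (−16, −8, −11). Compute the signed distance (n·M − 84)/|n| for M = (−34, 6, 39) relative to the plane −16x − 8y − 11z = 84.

n·M − 84 = -17.
|n| = 21, so the signed distance is -17/21.

-17/21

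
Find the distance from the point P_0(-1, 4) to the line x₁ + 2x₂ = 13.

The normal to the line is n = (1, 2) with |n| = √5.
|n·P_0 − 13| = |7 − 13| = 6, so the distance is 6/√5.

6√5/5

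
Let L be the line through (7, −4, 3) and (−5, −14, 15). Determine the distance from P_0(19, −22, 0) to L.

A direction vector is d = (−12, −10, 12).
AP = (12, −18, −3), and AP × d = (−246, −108, −336).
|AP × d|² = 185076 and |d|² = 388, so the distance is √(185076/388) = √477 = 3√53.

3√53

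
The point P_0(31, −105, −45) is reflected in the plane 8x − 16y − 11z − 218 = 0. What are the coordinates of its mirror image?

(-49, 55, 65)

With n = (8, −16, −11), the signed offset is (n·P_0 − 218)/|n|² = 2205/441 = 5.
P_0' = P_0 − 2t·n = (31, −105, −45) − 10·(8, −16, −11) = (−49, 55, 65).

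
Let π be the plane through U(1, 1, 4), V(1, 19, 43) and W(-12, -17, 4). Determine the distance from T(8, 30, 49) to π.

UV = (0, 18, 39) and UW = (-13, -18, 0), so a normal is n = UV × UW = (702, -507, 234).
n = (702, -507, 234); n·P − 1131 = 741; |n| = 897; distance = 741/897 = 19/23.

19/23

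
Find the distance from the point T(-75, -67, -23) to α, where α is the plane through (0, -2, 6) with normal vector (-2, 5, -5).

The plane has equation n·(r − (0, -2, 6)) = 0, i.e. n·r = -40.
Then n·(-75, -67, -23) - (-40) = -30.
|n| = √(4 + 25 + 25) = 3√6, so the distance is |-30|/(3√6) = 10/√6.

10/√6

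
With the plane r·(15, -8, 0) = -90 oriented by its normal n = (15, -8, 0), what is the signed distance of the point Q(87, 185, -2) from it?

n·Q − (-90) = -85.
|n| = 17, so the signed distance is -85/17 = -5.

-5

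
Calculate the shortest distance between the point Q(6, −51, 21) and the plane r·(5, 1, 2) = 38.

d = |5·6 + 1·(-51) + 2·21 − 38| / √(25 + 1 + 4) = |-17| / √30 = 17/√30.

17/√30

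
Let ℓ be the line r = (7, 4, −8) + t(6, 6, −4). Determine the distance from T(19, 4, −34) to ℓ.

6√13

Direction vector d = (6, 6, −4).
AP = (12, 0, −26); AP·d = 176, |AP|² = 820, |d|² = 88.
distance² = |AP|² − (AP·d)²/|d|² = 820 − 30976/88 = 468, so the distance is 6√13.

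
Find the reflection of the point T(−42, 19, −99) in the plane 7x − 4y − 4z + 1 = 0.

(-140/3, 65/3, -289/3)

With n = (7, −4, −4), the signed offset is (n·T − (-1))/|n|² = 27/81 = 1/3.
T' = T − 2t·n = (−42, 19, −99) − (2/3)·(7, −4, −4) = (−140/3, 65/3, −289/3).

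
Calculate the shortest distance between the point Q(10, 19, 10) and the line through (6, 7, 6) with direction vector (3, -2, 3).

4√11

Direction vector d = (3, -2, 3).
AP = (4, 12, 4), and AP × d = (44, 0, -44).
|AP × d|² = 3872 and |d|² = 22, so the distance is √(3872/22) = √176 = 4√11.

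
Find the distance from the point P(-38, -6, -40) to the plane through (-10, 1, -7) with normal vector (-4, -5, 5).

18/√66

The plane has equation n·(r − (-10, 1, -7)) = 0, i.e. n·r = 0.
d = |(-4)·(-38) + (-5)·(-6) + 5·(-40) − 0| / √(16 + 25 + 25) = |-18| / √66 = 3√66/11.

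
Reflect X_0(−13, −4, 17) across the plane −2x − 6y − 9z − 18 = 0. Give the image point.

(-17, -16, -1)

With n = (−2, −6, −9), the signed offset is (n·X_0 − 18)/|n|² = -121/121 = -1.
X_0' = X_0 − 2t·n = (−13, −4, 17) − (-2)·(−2, −6, −9) = (−17, −16, −1).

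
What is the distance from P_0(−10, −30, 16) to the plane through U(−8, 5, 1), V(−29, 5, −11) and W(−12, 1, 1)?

3

UV = (−21, 0, −12) and UW = (−4, −4, 0), so a normal is n = UV × UW = (−48, 48, 84).
Then n·(−10, −30, 16) − 708 = −324.
|n| = √(2304 + 2304 + 7056) = 108, so the distance is |-324|/108 = 3.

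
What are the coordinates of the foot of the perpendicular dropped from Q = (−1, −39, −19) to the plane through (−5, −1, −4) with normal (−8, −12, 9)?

(7, -27, -28)

n = (−8, −12, 9), |n|² = 289, and n·Q − 16 = 289.
t = 289/289 = 1, so the foot is Q − t·n = (−1, −39, −19) − 1·(−8, −12, 9) = (7, −27, −28).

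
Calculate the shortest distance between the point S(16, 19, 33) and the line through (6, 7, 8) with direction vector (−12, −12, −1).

2√145

Direction vector d = (−12, −12, −1).
AP = (10, 12, 25); AP·d = -289, |AP|² = 869, |d|² = 289.
distance² = |AP|² − (AP·d)²/|d|² = 869 − 83521/289 = 580, so the distance is 2√145.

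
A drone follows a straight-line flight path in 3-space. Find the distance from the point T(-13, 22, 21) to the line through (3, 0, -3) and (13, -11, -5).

4√26

A direction vector is d = (10, -11, -2).
AP = (-16, 22, 24); AP·d = -450, |AP|² = 1316, |d|² = 225.
distance² = |AP|² − (AP·d)²/|d|² = 1316 − 202500/225 = 416, so the distance is 4√26.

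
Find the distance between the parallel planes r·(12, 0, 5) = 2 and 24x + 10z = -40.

22/13

Divide the second equation by 2 to match normals: 12x + 5z = -20.
With common normal n = (12, 0, 5) (|n| = 13), the distance is |2 − (-20)|/|n| = 22/13.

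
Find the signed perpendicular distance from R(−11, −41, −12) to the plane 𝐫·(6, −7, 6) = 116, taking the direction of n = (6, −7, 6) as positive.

n·R − 116 = 33.
|n| = 11, so the signed distance is 33/11 = 3.

3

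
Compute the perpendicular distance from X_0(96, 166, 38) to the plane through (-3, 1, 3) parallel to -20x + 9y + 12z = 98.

Parallel planes share the normal n = (-20, 9, 12); since (-3, 1, 3) lies on the plane, its equation is -20x + 9y + 12z = 105.
Then n·(96, 166, 38) - 105 = -75.
|n| = √(400 + 81 + 144) = 25, so the distance is |-75|/25 = 3.

3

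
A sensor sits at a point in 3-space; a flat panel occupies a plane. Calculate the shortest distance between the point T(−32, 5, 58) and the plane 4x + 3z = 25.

Normal vector n = (4, 0, 3), and n·(−32, 5, 58) − 25 = 21.
|n| = √(16 + 0 + 9) = 5, so the distance is |21|/5 = 21/5.

21/5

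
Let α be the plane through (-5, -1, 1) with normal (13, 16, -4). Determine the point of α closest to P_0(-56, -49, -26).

The perpendicular from P_0 has direction n = (13, 16, -4): r = (-56, -49, -26) + t(13, 16, -4).
Substitute into the plane: n·(P_0 + tn) = -85 gives -1408 + 441t = -85, so t = 3.
Foot = (-56, -49, -26) + 3·(13, 16, -4) = (-17, -1, -38).

(-17, -1, -38)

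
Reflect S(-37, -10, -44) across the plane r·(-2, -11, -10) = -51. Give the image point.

(-25, 56, 16)

With n = (-2, -11, -10), the signed offset is (n·S − (-51))/|n|² = 675/225 = 3.
S' = S − 2t·n = (-37, -10, -44) − 6·(-2, -11, -10) = (-25, 56, 16).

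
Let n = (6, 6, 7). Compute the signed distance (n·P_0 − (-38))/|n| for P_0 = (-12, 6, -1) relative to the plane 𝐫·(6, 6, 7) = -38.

n·P_0 − (-38) = -5.
|n| = 11, so the signed distance is -5/11.

-5/11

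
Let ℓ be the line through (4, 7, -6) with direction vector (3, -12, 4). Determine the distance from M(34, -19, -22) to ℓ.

Direction vector d = (3, -12, 4).
AP = (30, -26, -16); AP·d = 338, |AP|² = 1832, |d|² = 169.
distance² = |AP|² − (AP·d)²/|d|² = 1832 − 114244/169 = 1156, so the distance is 34.

34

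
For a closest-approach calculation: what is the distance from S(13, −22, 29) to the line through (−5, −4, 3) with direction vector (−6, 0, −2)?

6√19

Direction vector d = (−6, 0, −2).
AP = (18, −18, 26), and AP × d = (36, −120, −108).
|AP × d|² = 27360 and |d|² = 40, so the distance is √(27360/40) = √684 = 6√19.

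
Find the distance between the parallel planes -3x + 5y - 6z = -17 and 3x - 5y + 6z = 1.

Divide the second equation by -1 to match normals: -3x + 5y - 6z = -1.
With common normal n = (-3, 5, -6) (|n| = √70), the distance is |(-17) − (-1)|/|n| = 16/√70 = 8√70/35.

16/√70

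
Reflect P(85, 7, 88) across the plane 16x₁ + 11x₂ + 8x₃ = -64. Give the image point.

(-75, -103, 8)

With n = (16, 11, 8), the signed offset is (n·P − (-64))/|n|² = 2205/441 = 5.
P' = P − 2t·n = (85, 7, 88) − 10·(16, 11, 8) = (-75, -103, 8).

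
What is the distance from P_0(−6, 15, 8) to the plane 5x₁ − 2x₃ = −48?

2√29/29

d = |5·(-6) + (-2)·8 − (-48)| / √(25 + 0 + 4) = |2| / √29 = 2√29/29.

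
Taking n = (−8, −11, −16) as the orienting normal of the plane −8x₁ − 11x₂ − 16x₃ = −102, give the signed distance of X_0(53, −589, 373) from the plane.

n·X_0 − (-102) = 189.
|n| = 21, so the signed distance is 189/21 = 9.

9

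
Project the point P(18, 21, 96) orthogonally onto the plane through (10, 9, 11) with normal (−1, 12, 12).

n = (−1, 12, 12), |n|² = 289, and n·P − 230 = 1156.
t = 1156/289 = 4, so the foot is P − t·n = (18, 21, 96) − 4·(−1, 12, 12) = (22, −27, 48).

(22, -27, 48)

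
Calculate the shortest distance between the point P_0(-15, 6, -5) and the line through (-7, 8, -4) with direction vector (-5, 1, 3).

Direction vector d = (-5, 1, 3).
AP = (-8, -2, -1), and AP × d = (-5, 29, -18).
|AP × d|² = 1190 and |d|² = 35, so the distance is √(1190/35) = √34.

√34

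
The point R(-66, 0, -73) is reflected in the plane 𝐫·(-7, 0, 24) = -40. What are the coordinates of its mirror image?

With n = (-7, 0, 24), the signed offset is (n·R − (-40))/|n|² = -1250/625 = -2.
R' = R − 2t·n = (-66, 0, -73) − (-4)·(-7, 0, 24) = (-94, 0, 23).

(-94, 0, 23)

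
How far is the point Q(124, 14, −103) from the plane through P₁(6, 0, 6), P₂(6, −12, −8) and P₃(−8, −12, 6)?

P₁P₂ = (0, −12, −14) and P₁P₃ = (−14, −12, 0), so a normal is n = P₁P₂ × P₁P₃ = (−168, 196, −168).
Then n·(124, 14, −103) − (−2016) = 1232.
|n| = √(28224 + 38416 + 28224) = 308, so the distance is |1232|/308 = 4.

4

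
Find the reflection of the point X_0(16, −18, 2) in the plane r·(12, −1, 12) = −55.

With n = (12, −1, 12), the signed offset is (n·X_0 − (-55))/|n|² = 289/289 = 1.
X_0' = X_0 − 2t·n = (16, −18, 2) − 2·(12, −1, 12) = (−8, −16, −22).

(-8, -16, -22)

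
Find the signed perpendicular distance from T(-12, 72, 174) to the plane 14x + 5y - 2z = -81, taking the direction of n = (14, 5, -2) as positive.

n·T − (-81) = -75.
|n| = 15, so the signed distance is -75/15 = -5.

-5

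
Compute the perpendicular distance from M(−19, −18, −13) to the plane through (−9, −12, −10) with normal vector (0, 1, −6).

12√37/37

The plane has equation n·(r − (−9, −12, −10)) = 0, i.e. n·r = 48.
Then n·(−19, −18, −13) − 48 = 12.
|n| = √(0 + 1 + 36) = √37, so the distance is |12|/√37 = 12/√37.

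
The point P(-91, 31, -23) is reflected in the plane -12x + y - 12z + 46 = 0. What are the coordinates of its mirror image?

With n = (-12, 1, -12), the signed offset is (n·P − (-46))/|n|² = 1445/289 = 5.
P' = P − 2t·n = (-91, 31, -23) − 10·(-12, 1, -12) = (29, 21, 97).

(29, 21, 97)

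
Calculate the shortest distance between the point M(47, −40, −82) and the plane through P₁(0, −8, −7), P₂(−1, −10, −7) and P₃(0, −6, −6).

P₁P₂ = (−1, −2, 0) and P₁P₃ = (0, 2, 1), so a normal is n = P₁P₂ × P₁P₃ = (−2, 1, −2).
Then n·(47, −40, −82) − 6 = 24.
|n| = √(4 + 1 + 4) = 3, so the distance is |24|/3 = 8.

8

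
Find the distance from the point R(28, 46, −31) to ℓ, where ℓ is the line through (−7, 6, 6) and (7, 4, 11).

63

A direction vector is d = (14, −2, 5).
AP = (35, 40, −37); AP·d = 225, |AP|² = 4194, |d|² = 225.
distance² = |AP|² − (AP·d)²/|d|² = 4194 − 50625/225 = 3969, so the distance is 63.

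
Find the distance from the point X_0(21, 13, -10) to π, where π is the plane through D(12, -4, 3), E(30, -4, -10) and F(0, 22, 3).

DE = (18, 0, -13) and DF = (-12, 26, 0), so a normal is n = DE × DF = (338, 156, 468).
d = |338·21 + 156·13 + 468·(-10) − 4836| / √(114244 + 24336 + 219024) = |-390| / 598 = 15/23.

15/23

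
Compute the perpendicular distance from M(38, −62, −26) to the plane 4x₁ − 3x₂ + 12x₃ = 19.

Normal vector n = (4, −3, 12), and n·(38, −62, −26) − 19 = 7.
|n| = √(16 + 9 + 144) = 13, so the distance is |7|/13 = 7/13.

7/13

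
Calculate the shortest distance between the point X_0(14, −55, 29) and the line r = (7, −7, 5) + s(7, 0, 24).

48

Direction vector d = (7, 0, 24).
AP = (7, −48, 24), and AP × d = (−1152, 0, 336).
|AP × d|² = 1440000 and |d|² = 625, so the distance is √(1440000/625) = √2304 = 48.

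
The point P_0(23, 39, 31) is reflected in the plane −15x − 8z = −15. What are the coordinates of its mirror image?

n = (−15, 0, −8), |n|² = 289, n·P_0 − (-15) = -578, so t = -578/289 = -2.
Foot F = P_0 − (-2)·n = (−7, 39, 15); the reflection is 2F − P_0 = (−37, 39, −1).

(-37, 39, -1)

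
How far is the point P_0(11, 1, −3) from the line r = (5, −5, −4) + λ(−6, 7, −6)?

√73

Direction vector d = (−6, 7, −6).
AP = (6, 6, 1), and AP × d = (−43, 30, 78).
|AP × d|² = 8833 and |d|² = 121, so the distance is √(8833/121) = √73.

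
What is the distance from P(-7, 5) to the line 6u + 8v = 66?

The normal to the line is n = (6, 8) with |n| = 10.
|n·P − 66| = |-2 − 66| = 68, so the distance is 68/10 = 34/5.

34/5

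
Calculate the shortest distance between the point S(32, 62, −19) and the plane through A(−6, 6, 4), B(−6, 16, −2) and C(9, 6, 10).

23√38/38

AB = (0, 10, −6) and AC = (15, 0, 6), so a normal is n = AB × AC = (60, −90, −150).
Then n·(32, 62, −19) − (−1500) = 690.
|n| = √(3600 + 8100 + 22500) = 30√38, so the distance is |690|/(30√38) = 23√38/38.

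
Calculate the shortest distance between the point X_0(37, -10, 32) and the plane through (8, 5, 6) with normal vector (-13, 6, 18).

The plane has equation n·(r − (8, 5, 6)) = 0, i.e. n·r = 34.
d = |(-13)·37 + 6·(-10) + 18·32 − 34| / √(169 + 36 + 324) = |1| / 23 = 1/23.

1/23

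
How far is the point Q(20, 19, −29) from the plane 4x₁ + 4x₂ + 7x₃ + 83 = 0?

d = |4·20 + 4·19 + 7·(-29) − (-83)| / √(16 + 16 + 49) = |36| / 9 = 4.

4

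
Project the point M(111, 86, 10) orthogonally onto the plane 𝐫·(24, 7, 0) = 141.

(-9, 51, 10)

n = (24, 7, 0), |n|² = 625, and n·M − 141 = 3125.
t = 3125/625 = 5, so the foot is M − t·n = (111, 86, 10) − 5·(24, 7, 0) = (−9, 51, 10).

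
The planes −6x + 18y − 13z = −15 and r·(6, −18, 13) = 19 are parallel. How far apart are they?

Divide the second equation by -1 to match normals: −6x + 18y − 13z = -19.
With common normal n = (−6, 18, −13) (|n| = 23), the distance is |(-15) − (-19)|/|n| = 4/23.

4/23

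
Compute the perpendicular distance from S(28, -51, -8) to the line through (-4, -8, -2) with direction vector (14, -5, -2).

Direction vector d = (14, -5, -2).
AP = (32, -43, -6), and AP × d = (56, -20, 442).
|AP × d|² = 198900 and |d|² = 225, so the distance is √(198900/225) = √884 = 2√221.

2√221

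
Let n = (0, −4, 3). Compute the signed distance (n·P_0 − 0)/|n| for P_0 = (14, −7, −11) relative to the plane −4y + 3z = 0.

n·P_0 − 0 = -5.
|n| = 5, so the signed distance is -5/5 = -1.

-1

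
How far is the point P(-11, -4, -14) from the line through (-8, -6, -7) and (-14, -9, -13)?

√26

A direction vector is d = (-6, -3, -6).
AP = (-3, 2, -7); AP·d = 54, |AP|² = 62, |d|² = 81.
distance² = |AP|² − (AP·d)²/|d|² = 62 − 2916/81 = 26, so the distance is √26.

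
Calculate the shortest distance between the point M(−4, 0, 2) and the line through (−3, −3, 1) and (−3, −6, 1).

A direction vector is d = (0, −3, 0).
AP = (−1, 3, 1), and AP × d = (3, 0, 3).
|AP × d|² = 18 and |d|² = 9, so the distance is √(18/9) = √2.

√2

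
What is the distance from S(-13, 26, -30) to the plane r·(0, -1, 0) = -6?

20

Normal vector n = (0, -1, 0), and n·(-13, 26, -30) - (-6) = -20.
|n| = √(0 + 1 + 0) = 1, so the distance is |-20|/1 = 20.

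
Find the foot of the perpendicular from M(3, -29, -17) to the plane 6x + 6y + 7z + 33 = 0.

The perpendicular from M has direction n = (6, 6, 7): r = (3, -29, -17) + t(6, 6, 7).
Substitute into the plane: n·(M + tn) = -33 gives -275 + 121t = -33, so t = 2.
Foot = (3, -29, -17) + 2·(6, 6, 7) = (15, -17, -3).

(15, -17, -3)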